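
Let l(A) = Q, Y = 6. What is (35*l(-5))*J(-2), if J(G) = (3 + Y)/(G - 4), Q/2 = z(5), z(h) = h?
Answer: -525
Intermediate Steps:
Q = 10 (Q = 2*5 = 10)
J(G) = 9/(-4 + G) (J(G) = (3 + 6)/(G - 4) = 9/(-4 + G))
l(A) = 10
(35*l(-5))*J(-2) = (35*10)*(9/(-4 - 2)) = 350*(9/(-6)) = 350*(9*(-⅙)) = 350*(-3/2) = -525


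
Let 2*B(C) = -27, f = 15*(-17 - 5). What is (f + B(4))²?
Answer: 471969/4 ≈ 1.1799e+5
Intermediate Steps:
f = -330 (f = 15*(-22) = -330)
B(C) = -27/2 (B(C) = (½)*(-27) = -27/2)
(f + B(4))² = (-330 - 27/2)² = (-687/2)² = 471969/4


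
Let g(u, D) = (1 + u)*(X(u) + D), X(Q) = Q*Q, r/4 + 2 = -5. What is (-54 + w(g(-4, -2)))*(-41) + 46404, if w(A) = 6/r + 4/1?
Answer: 678479/14 ≈ 48463.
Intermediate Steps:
r = -28 (r = -8 + 4*(-5) = -8 - 20 = -28)
X(Q) = Q²
g(u, D) = (1 + u)*(D + u²) (g(u, D) = (1 + u)*(u² + D) = (1 + u)*(D + u²))
w(A) = 53/14 (w(A) = 6/(-28) + 4/1 = 6*(-1/28) + 4*1 = -3/14 + 4 = 53/14)
(-54 + w(g(-4, -2)))*(-41) + 46404 = (-54 + 53/14)*(-41) + 46404 = -703/14*(-41) + 46404 = 28823/14 + 46404 = 678479/14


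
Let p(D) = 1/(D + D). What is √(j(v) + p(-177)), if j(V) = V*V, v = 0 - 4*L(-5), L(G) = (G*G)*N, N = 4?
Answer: √20050559646/354 ≈ 400.00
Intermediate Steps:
L(G) = 4*G² (L(G) = (G*G)*4 = G²*4 = 4*G²)
v = -400 (v = 0 - 16*(-5)² = 0 - 16*25 = 0 - 4*100 = 0 - 400 = -400)
p(D) = 1/(2*D)
j(V) = V²
√(j(v) + p(-177)) = √((-400)² + (½)/(-177)) = √(160000 + (½)*(-1/177)) = √(160000 - 1/354) = √(56639999/354) = √20050559646/354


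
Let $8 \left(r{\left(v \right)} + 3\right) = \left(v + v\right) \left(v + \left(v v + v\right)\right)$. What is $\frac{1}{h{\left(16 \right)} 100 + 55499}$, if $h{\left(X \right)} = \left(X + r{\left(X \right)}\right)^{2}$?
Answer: $\frac{1}{135777999} \approx 7.365 \cdot 10^{-9}$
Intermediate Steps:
$r{\left(v \right)} = -3 + \frac{v \left(v^{2} + 2 v\right)}{4}$ ($r{\left(v \right)} = -3 + \frac{\left(v + v\right) \left(v + \left(v v + v\right)\right)}{8} = -3 + \frac{2 v \left(v + \left(v^{2} + v\right)\right)}{8} = -3 + \frac{2 v \left(v + \left(v + v^{2}\right)\right)}{8} = -3 + \frac{2 v \left(v^{2} + 2 v\right)}{8} = -3 + \frac{v \left(v^{2} + 2 v\right)}{4}$)
$h{\left(X \right)} = \left(-3 + X + \frac{X^{2}}{2} + \frac{X^{3}}{4}\right)^{2}$ ($h{\left(X \right)} = \left(X + \left(-3 + \frac{X^{2}}{2} + \frac{X^{3}}{4}\right)\right)^{2} = \left(-3 + X + \frac{X^{2}}{2} + \frac{X^{3}}{4}\right)^{2}$)
$\frac{1}{h{\left(16 \right)} 100 + 55499} = \frac{1}{\frac{\left(-12 + 16^{3} + 2 \cdot 16^{2} + 4 \cdot 16\right)^{2}}{16} \cdot 100 + 55499} = \frac{1}{\frac{\left(-12 + 4096 + 2 \cdot 256 + 64\right)^{2}}{16} \cdot 100 + 55499} = \frac{1}{\frac{\left(-12 + 4096 + 512 + 64\right)^{2}}{16} \cdot 100 + 55499} = \frac{1}{\frac{4660^{2}}{16} \cdot 100 + 55499} = \frac{1}{\frac{1}{16} \cdot 21715600 \cdot 100 + 55499} = \frac{1}{1357225 \cdot 100 + 55499} = \frac{1}{135722500 + 55499} = \frac{1}{135777999}$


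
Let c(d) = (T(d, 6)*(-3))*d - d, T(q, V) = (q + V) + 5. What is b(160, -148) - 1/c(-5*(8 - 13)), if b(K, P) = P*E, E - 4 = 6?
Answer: -4032999/2725 ≈ -1480.0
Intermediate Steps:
E = 10 (E = 4 + 6 = 10)
T(q, V) = 5 + V + q (T(q, V) = (V + q) + 5 = 5 + V + q)
c(d) = -d + d*(-33 - 3*d) (c(d) = ((5 + 6 + d)*(-3))*d - d = ((11 + d)*(-3))*d - d = (-33 - 3*d)*d - d = d*(-33 - 3*d) - d = -d + d*(-33 - 3*d))
b(K, P) = 10*P (b(K, P) = P*10 = 10*P)
b(160, -148) - 1/c(-5*(8 - 13)) = 10*(-148) - 1/((-(-5*(8 - 13))*(34 + 3*(-5*(8 - 13))))) = -1480 - 1/((-(-5*(-5))*(34 + 3*(-5*(-5))))) = -1480 - 1/((-1*25*(34 + 3*25))) = -1480 - 1/((-1*25*(34 + 75))) = -1480 - 1/((-1*25*109)) = -1480 - 1/(-2725) = -1480 - 1*(-1/2725) = -1480 + 1/2725 = -4032999/2725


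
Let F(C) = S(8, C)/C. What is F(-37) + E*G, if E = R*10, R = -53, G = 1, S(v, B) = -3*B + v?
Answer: -19729/37 ≈ -533.22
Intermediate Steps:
S(v, B) = v - 3*B
E = -530 (E = -53*10 = -530)
F(C) = (8 - 3*C)/C
F(-37) + E*G = (-3 + 8/(-37)) - 530*1 = (-3 + 8*(-1/37)) - 530 = (-3 - 8/37) - 530 = -119/37 - 530 = -19729/37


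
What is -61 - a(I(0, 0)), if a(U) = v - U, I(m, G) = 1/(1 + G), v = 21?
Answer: -81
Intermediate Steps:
a(U) = 21 - U
-61 - a(I(0, 0)) = -61 - (21 - 1/(1 + 0)) = -61 - (21 - 1/1) = -61 - (21 - 1*1) = -61 - (21 - 1) = -61 - 1*20 = -61 - 20 = -81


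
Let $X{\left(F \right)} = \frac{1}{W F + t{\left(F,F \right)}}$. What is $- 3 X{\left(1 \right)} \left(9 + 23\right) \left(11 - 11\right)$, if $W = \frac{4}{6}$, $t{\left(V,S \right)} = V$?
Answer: $0$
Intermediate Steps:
$W = \frac{2}{3}$ ($W = 4 \cdot \frac{1}{6} = \frac{2}{3} \approx 0.66667$)
$X{\left(F \right)} = \frac{3}{5 F}$ ($X{\left(F \right)} = \frac{1}{\frac{2 F}{3} + F} = \frac{1}{\frac{5}{3} F} = \frac{3}{5 F}$)
$- 3 X{\left(1 \right)} \left(9 + 23\right) \left(11 - 11\right) = - 3 \frac{3}{5 \cdot 1} \left(9 + 23\right) \left(11 - 11\right) = - 3 \cdot \frac{3}{5} \cdot 1 \cdot 32 \cdot 0 = \left(-3\right) \frac{3}{5} \cdot 0 = \left(- \frac{9}{5}\right) 0 = 0$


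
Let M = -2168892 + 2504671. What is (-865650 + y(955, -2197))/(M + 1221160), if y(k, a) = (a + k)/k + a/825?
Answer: -136405423307/245334662925 ≈ -0.55600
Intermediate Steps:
M = 335779
y(k, a) = a/825 + (a + k)/k (y(k, a) = (a + k)/k + a*(1/825) = (a + k)/k + a/825 = a/825 + (a + k)/k)
(-865650 + y(955, -2197))/(M + 1221160) = (-865650 + (1 + (1/825)*(-2197) - 2197/955))/(335779 + 1221160) = (-865650 + (1 - 2197/825 - 2197*1/955))/1556939 = (-865650 + (1 - 2197/825 - 2197/955))*(1/1556939) = (-865650 - 624557/157575)*(1/1556939) = -136405423307/157575*1/1556939 = -136405423307/245334662925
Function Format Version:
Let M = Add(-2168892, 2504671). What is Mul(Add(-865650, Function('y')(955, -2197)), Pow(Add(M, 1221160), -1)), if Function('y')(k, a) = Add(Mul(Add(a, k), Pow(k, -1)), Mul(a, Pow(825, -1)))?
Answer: Rational(-136405423307, 245334662925) ≈ -0.55600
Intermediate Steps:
M = 335779
Function('y')(k, a) = Add(Mul(Rational(1, 825), a), Mul(Pow(k, -1), Add(a, k))) (Function('y')(k, a) = Add(Mul(Pow(k, -1), Add(a, k)), Mul(a, Rational(1, 825))) = Add(Mul(Pow(k, -1), Add(a, k)), Mul(Rational(1, 825), a)) = Add(Mul(Rational(1, 825), a), Mul(Pow(k, -1), Add(a, k))))
Mul(Add(-865650, Function('y')(955, -2197)), Pow(Add(M, 1221160), -1)) = Mul(Add(-865650, Add(1, Mul(Rational(1, 825), -2197), Mul(-2197, Pow(955, -1)))), Pow(Add(335779, 1221160), -1)) = Mul(Add(-865650, Add(1, Rational(-2197, 825), Mul(-2197, Rational(1, 955)))), Pow(1556939, -1)) = Mul(Add(-865650, Add(1, Rational(-2197, 825), Rational(-2197, 955))), Rational(1, 1556939)) = Mul(Add(-865650, Rational(-624557, 157575)), Rational(1, 1556939)) = Mul(Rational(-136405423307, 157575), Rational(1, 1556939)) = Rational(-136405423307, 245334662925)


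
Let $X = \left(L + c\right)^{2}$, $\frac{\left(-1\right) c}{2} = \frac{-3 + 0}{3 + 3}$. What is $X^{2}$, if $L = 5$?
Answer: $1296$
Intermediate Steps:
$c = 1$ ($c = - 2 \frac{-3 + 0}{3 + 3} = - 2 \left(- \frac{3}{6}\right) = - 2 \left(\left(-3\right) \frac{1}{6}\right) = \left(-2\right) \left(- \frac{1}{2}\right) = 1$)
$X = 36$ ($X = \left(5 + 1\right)^{2} = 6^{2} = 36$)
$X^{2} = 36^{2} = 1296$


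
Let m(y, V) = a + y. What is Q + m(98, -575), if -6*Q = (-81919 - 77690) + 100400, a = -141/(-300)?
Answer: 2989991/300 ≈ 9966.6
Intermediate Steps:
a = 47/100 (a = -141*(-1/300) = 47/100 ≈ 0.47000)
m(y, V) = 47/100 + y
Q = 59209/6 (Q = -((-81919 - 77690) + 100400)/6 = -(-159609 + 100400)/6 = -1/6*(-59209) = 59209/6 ≈ 9868.2)
Q + m(98, -575) = 59209/6 + (47/100 + 98) = 59209/6 + 9847/100 = 2989991/300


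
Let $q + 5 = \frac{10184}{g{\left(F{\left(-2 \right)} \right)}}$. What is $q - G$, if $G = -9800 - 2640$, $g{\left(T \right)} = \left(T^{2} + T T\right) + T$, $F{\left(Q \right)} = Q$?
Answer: $\frac{42397}{3} \approx 14132.0$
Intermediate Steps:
$g{\left(T \right)} = T + 2 T^{2}$ ($g{\left(T \right)} = \left(T^{2} + T^{2}\right) + T = 2 T^{2} + T = T + 2 T^{2}$)
$G = -12440$
$q = \frac{5077}{3}$ ($q = -5 + \frac{10184}{\left(-2\right) \left(1 + 2 \left(-2\right)\right)} = -5 + \frac{10184}{\left(-2\right) \left(1 - 4\right)} = -5 + \frac{10184}{\left(-2\right) \left(-3\right)} = -5 + \frac{10184}{6} = -5 + 10184 \cdot \frac{1}{6} = -5 + \frac{5092}{3} = \frac{5077}{3} \approx 1692.3$)
$q - G = \frac{5077}{3} - -12440 = \frac{5077}{3} + 12440 = \frac{42397}{3}$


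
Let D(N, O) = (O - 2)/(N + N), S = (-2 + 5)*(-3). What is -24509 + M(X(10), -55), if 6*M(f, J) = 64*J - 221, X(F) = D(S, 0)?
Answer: -50265/2 ≈ -25133.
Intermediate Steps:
S = -9 (S = 3*(-3) = -9)
D(N, O) = (-2 + O)/(2*N) (D(N, O) = (-2 + O)/((2*N)) = (-2 + O)*(1/(2*N)) = (-2 + O)/(2*N))
X(F) = ⅑ (X(F) = (½)*(-2 + 0)/(-9) = (½)*(-⅑)*(-2) = ⅑)
M(f, J) = -221/6 + 32*J/3 (M(f, J) = (64*J - 221)/6 = (-221 + 64*J)/6 = -221/6 + 32*J/3)
-24509 + M(X(10), -55) = -24509 + (-221/6 + (32/3)*(-55)) = -24509 + (-221/6 - 1760/3) = -24509 - 1247/2 = -50265/2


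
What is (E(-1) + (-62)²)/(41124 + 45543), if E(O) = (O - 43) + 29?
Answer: 547/12381 ≈ 0.044181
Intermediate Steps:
E(O) = -14 + O (E(O) = (-43 + O) + 29 = -14 + O)
(E(-1) + (-62)²)/(41124 + 45543) = ((-14 - 1) + (-62)²)/(41124 + 45543) = (-15 + 3844)/86667 = 3829*(1/86667) = 547/12381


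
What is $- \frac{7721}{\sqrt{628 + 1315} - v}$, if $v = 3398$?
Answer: $\frac{26235958}{11544461} + \frac{7721 \sqrt{1943}}{11544461} \approx 2.3021$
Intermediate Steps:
$- \frac{7721}{\sqrt{628 + 1315} - v} = - \frac{7721}{\sqrt{628 + 1315} - 3398} = - \frac{7721}{\sqrt{1943} - 3398} = - \frac{7721}{-3398 + \sqrt{1943}}$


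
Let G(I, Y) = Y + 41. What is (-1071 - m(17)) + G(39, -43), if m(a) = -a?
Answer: -1056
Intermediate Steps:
G(I, Y) = 41 + Y
(-1071 - m(17)) + G(39, -43) = (-1071 - (-1)*17) + (41 - 43) = (-1071 - 1*(-17)) - 2 = (-1071 + 17) - 2 = -1054 - 2 = -1056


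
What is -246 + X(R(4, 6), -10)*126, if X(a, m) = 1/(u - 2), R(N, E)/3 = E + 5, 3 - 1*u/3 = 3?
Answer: -309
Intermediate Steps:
u = 0 (u = 9 - 3*3 = 9 - 9 = 0)
R(N, E) = 15 + 3*E (R(N, E) = 3*(E + 5) = 3*(5 + E) = 15 + 3*E)
X(a, m) = -1/2 (X(a, m) = 1/(0 - 2) = 1/(-2) = -1/2)
-246 + X(R(4, 6), -10)*126 = -246 - 1/2*126 = -246 - 63 = -309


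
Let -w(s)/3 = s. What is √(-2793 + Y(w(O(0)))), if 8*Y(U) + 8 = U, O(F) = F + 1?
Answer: I*√44710/4 ≈ 52.862*I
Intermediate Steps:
O(F) = 1 + F
w(s) = -3*s
Y(U) = -1 + U/8
√(-2793 + Y(w(O(0)))) = √(-2793 + (-1 + (-3*(1 + 0))/8)) = √(-2793 + (-1 + (-3*1)/8)) = √(-2793 + (-1 + (⅛)*(-3))) = √(-2793 + (-1 - 3/8)) = √(-2793 - 11/8) = √(-22355/8) = I*√44710/4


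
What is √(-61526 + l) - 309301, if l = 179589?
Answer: -309301 + √118063 ≈ -3.0896e+5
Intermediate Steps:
√(-61526 + l) - 309301 = √(-61526 + 179589) - 309301 = √118063 - 309301 = -309301 + √118063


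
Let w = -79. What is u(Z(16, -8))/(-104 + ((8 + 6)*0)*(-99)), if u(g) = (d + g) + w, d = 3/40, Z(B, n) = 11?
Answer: 209/320 ≈ 0.65312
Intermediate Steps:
d = 3/40 (d = 3*(1/40) = 3/40 ≈ 0.075000)
u(g) = -3157/40 + g (u(g) = (3/40 + g) - 79 = -3157/40 + g)
u(Z(16, -8))/(-104 + ((8 + 6)*0)*(-99)) = (-3157/40 + 11)/(-104 + ((8 + 6)*0)*(-99)) = -2717/(40*(-104 + (14*0)*(-99))) = -2717/(40*(-104 + 0*(-99))) = -2717/(40*(-104 + 0)) = -2717/40/(-104) = -2717/40*(-1/104) = 209/320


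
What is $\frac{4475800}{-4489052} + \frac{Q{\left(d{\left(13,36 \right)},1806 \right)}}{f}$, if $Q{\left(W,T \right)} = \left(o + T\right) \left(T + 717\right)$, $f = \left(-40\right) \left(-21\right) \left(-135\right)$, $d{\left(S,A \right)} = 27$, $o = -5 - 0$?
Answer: $- \frac{1742121862583}{42421541400} \approx -41.067$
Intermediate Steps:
$o = -5$ ($o = -5 + 0 = -5$)
$f = -113400$ ($f = 840 \left(-135\right) = -113400$)
$Q{\left(W,T \right)} = \left(-5 + T\right) \left(717 + T\right)$ ($Q{\left(W,T \right)} = \left(-5 + T\right) \left(T + 717\right) = \left(-5 + T\right) \left(717 + T\right)$)
$\frac{4475800}{-4489052} + \frac{Q{\left(d{\left(13,36 \right)},1806 \right)}}{f} = \frac{4475800}{-4489052} + \frac{-3585 + 1806^{2} + 712 \cdot 1806}{-113400} = 4475800 \left(- \frac{1}{4489052}\right) + \left(-3585 + 3261636 + 1285872\right) \left(- \frac{1}{113400}\right) = - \frac{1118950}{1122263} + 4543923 \left(- \frac{1}{113400}\right) = - \frac{1118950}{1122263} - \frac{1514641}{37800} = - \frac{1742121862583}{42421541400}$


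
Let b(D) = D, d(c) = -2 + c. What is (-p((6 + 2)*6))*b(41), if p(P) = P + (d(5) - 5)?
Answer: -1886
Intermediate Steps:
p(P) = -2 + P (p(P) = P + ((-2 + 5) - 5) = P + (3 - 5) = P - 2 = -2 + P)
(-p((6 + 2)*6))*b(41) = -(-2 + (6 + 2)*6)*41 = -(-2 + 8*6)*41 = -(-2 + 48)*41 = -1*46*41 = -46*41 = -1886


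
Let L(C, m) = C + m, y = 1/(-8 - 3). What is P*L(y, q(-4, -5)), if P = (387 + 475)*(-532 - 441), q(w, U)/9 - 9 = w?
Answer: -414330644/11 ≈ -3.7666e+7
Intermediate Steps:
q(w, U) = 81 + 9*w
y = -1/11 (y = 1/(-11) = -1/11 ≈ -0.090909)
P = -838726 (P = 862*(-973) = -838726)
P*L(y, q(-4, -5)) = -838726*(-1/11 + (81 + 9*(-4))) = -838726*(-1/11 + (81 - 36)) = -838726*(-1/11 + 45) = -838726*494/11 = -414330644/11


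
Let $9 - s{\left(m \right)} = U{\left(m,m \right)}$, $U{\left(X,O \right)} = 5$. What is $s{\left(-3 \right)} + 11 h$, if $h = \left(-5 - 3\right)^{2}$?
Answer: $708$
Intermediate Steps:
$s{\left(m \right)} = 4$ ($s{\left(m \right)} = 9 - 5 = 4$)
$h = 64$ ($h = \left(-8\right)^{2} = 64$)
$s{\left(-3 \right)} + 11 h = 4 + 11 \cdot 64 = 4 + 704 = 708$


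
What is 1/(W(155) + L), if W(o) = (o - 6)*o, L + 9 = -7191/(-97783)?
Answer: 97783/2257425529 ≈ 4.3316e-5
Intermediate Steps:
L = -872856/97783 (L = -9 - 7191/(-97783) = -9 - 7191*(-1/97783) = -9 + 7191/97783 = -872856/97783 ≈ -8.9265)
W(o) = o*(-6 + o) (W(o) = (-6 + o)*o = o*(-6 + o))
1/(W(155) + L) = 1/(155*(-6 + 155) - 872856/97783) = 1/(155*149 - 872856/97783) = 1/(23095 - 872856/97783) = 1/(2257425529/97783) = 97783/2257425529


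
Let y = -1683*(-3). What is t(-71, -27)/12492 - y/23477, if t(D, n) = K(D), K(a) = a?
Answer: -3808175/17251452 ≈ -0.22075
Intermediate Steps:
t(D, n) = D
y = 5049
t(-71, -27)/12492 - y/23477 = -71/12492 - 1*5049/23477 = -71*1/12492 - 5049*1/23477 = -71/12492 - 297/1381 = -3808175/17251452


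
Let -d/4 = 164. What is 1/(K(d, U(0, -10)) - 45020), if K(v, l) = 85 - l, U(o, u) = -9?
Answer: -1/44926 ≈ -2.2259e-5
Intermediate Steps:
d = -656 (d = -4*164 = -656)
1/(K(d, U(0, -10)) - 45020) = 1/((85 - 1*(-9)) - 45020) = 1/((85 + 9) - 45020) = 1/(94 - 45020) = 1/(-44926) = -1/44926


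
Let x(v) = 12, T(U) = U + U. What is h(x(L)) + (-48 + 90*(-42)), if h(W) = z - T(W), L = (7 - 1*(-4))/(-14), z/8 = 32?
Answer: -3596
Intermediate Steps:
z = 256 (z = 8*32 = 256)
L = -11/14 (L = (7 + 4)*(-1/14) = 11*(-1/14) = -11/14 ≈ -0.78571)
T(U) = 2*U
h(W) = 256 - 2*W
h(x(L)) + (-48 + 90*(-42)) = (256 - 2*12) + (-48 + 90*(-42)) = (256 - 24) + (-48 - 3780) = 232 - 3828 = -3596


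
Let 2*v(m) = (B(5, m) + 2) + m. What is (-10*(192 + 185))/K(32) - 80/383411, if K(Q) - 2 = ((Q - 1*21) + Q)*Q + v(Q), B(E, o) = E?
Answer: -44479116/16486673 ≈ -2.6979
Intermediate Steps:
v(m) = 7/2 + m/2 (v(m) = ((5 + 2) + m)/2 = (7 + m)/2 = 7/2 + m/2)
K(Q) = 11/2 + Q/2 + Q*(-21 + 2*Q) (K(Q) = 2 + (((Q - 1*21) + Q)*Q + (7/2 + Q/2)) = 2 + (((Q - 21) + Q)*Q + (7/2 + Q/2)) = 2 + (((-21 + Q) + Q)*Q + (7/2 + Q/2)) = 2 + ((-21 + 2*Q)*Q + (7/2 + Q/2)) = 2 + (Q*(-21 + 2*Q) + (7/2 + Q/2)) = 2 + (7/2 + Q/2 + Q*(-21 + 2*Q)) = 11/2 + Q/2 + Q*(-21 + 2*Q))
(-10*(192 + 185))/K(32) - 80/383411 = (-10*(192 + 185))/(11/2 + 2*32² - 41/2*32) - 80/383411 = (-10*377)/(11/2 + 2*1024 - 656) - 80*1/383411 = -3770/(11/2 + 2048 - 656) - 80/383411 = -3770/2795/2 - 80/383411 = -3770*2/2795 - 80/383411 = -116/43 - 80/383411 = -44479116/16486673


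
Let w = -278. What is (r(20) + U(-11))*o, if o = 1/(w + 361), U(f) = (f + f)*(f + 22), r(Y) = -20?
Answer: -262/83 ≈ -3.1566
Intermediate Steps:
U(f) = 2*f*(22 + f) (U(f) = (2*f)*(22 + f) = 2*f*(22 + f))
o = 1/83 (o = 1/(-278 + 361) = 1/83 ≈ 0.012048)
(r(20) + U(-11))*o = (-20 + 2*(-11)*(22 - 11))*(1/83) = (-20 + 2*(-11)*11)*(1/83) = (-20 - 242)*(1/83) = -262*1/83 = -262/83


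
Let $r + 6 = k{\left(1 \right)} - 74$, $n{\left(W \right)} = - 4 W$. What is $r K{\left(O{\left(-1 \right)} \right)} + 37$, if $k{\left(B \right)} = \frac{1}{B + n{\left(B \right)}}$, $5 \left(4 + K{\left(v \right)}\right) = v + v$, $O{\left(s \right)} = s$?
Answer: $\frac{5857}{15} \approx 390.47$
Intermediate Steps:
$K{\left(v \right)} = -4 + \frac{2 v}{5}$ ($K{\left(v \right)} = -4 + \frac{v + v}{5} = -4 + \frac{2 v}{5}$)
$k{\left(B \right)} = - \frac{1}{3 B}$ ($k{\left(B \right)} = \frac{1}{B - 4 B} = \frac{1}{\left(-3\right) B} = - \frac{1}{3 B}$)
$r = - \frac{241}{3}$ ($r = -6 - \left(74 + \frac{1}{3 \cdot 1}\right) = -6 - \frac{223}{3} = - \frac{241}{3} \approx -80.333$)
$r K{\left(O{\left(-1 \right)} \right)} + 37 = - \frac{241 \left(-4 + \frac{2}{5} \left(-1\right)\right)}{3} + 37 = - \frac{241 \left(-4 - \frac{2}{5}\right)}{3} + 37 = \left(- \frac{241}{3}\right) \left(- \frac{22}{5}\right) + 37 = \frac{5302}{15} + 37 = \frac{5857}{15}$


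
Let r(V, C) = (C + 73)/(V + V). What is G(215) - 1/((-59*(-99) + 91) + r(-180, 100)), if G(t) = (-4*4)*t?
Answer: -7345594040/2135347 ≈ -3440.0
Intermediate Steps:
r(V, C) = (73 + C)/(2*V) (r(V, C) = (73 + C)/((2*V)) = (73 + C)*(1/(2*V)) = (73 + C)/(2*V))
G(t) = -16*t
G(215) - 1/((-59*(-99) + 91) + r(-180, 100)) = -16*215 - 1/((-59*(-99) + 91) + (1/2)*(73 + 100)/(-180)) = -3440 - 1/((5841 + 91) + (1/2)*(-1/180)*173) = -3440 - 1/(5932 - 173/360) = -3440 - 1/2135347/360 = -3440 - 1*360/2135347 = -3440 - 360/2135347 = -7345594040/2135347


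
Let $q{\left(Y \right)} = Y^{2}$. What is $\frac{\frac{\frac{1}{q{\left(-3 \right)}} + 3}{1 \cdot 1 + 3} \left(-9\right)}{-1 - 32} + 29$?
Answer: $\frac{964}{33} \approx 29.212$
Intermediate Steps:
$\frac{\frac{\frac{1}{q{\left(-3 \right)}} + 3}{1 \cdot 1 + 3} \left(-9\right)}{-1 - 32} + 29 = \frac{\frac{\frac{1}{\left(-3\right)^{2}} + 3}{1 \cdot 1 + 3} \left(-9\right)}{-1 - 32} + 29 = \frac{\frac{\frac{1}{9} + 3}{1 + 3} \left(-9\right)}{-33} + 29 = \frac{\frac{1}{9} + 3}{4} \left(-9\right) \left(- \frac{1}{33}\right) + 29 = \frac{28}{9} \cdot \frac{1}{4} \left(-9\right) \left(- \frac{1}{33}\right) + 29 = \frac{7}{9} \left(-9\right) \left(- \frac{1}{33}\right) + 29 = \left(-7\right) \left(- \frac{1}{33}\right) + 29 = \frac{7}{33} + 29 = \frac{964}{33}$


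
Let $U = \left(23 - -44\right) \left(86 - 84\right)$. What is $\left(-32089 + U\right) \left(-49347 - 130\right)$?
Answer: $1581037535$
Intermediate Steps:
$U = 134$ ($U = \left(23 + 44\right) 2 = 67 \cdot 2 = 134$)
$\left(-32089 + U\right) \left(-49347 - 130\right) = \left(-32089 + 134\right) \left(-49347 - 130\right) = \left(-31955\right) \left(-49477\right) = 1581037535$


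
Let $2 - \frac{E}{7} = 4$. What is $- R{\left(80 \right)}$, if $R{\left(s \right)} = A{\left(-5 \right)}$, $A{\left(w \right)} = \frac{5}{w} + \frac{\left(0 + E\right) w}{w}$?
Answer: $15$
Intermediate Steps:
$E = -14$ ($E = 14 - 28 = -14$)
$A{\left(w \right)} = -14 + \frac{5}{w}$ ($A{\left(w \right)} = \frac{5}{w} + \frac{\left(0 - 14\right) w}{w} = \frac{5}{w} + \frac{\left(-14\right) w}{w} = \frac{5}{w} - 14 = -14 + \frac{5}{w}$)
$R{\left(s \right)} = -15$ ($R{\left(s \right)} = -14 + \frac{5}{-5} = -14 + 5 \left(- \frac{1}{5}\right) = -14 - 1 = -15$)
$- R{\left(80 \right)} = \left(-1\right) \left(-15\right) = 15$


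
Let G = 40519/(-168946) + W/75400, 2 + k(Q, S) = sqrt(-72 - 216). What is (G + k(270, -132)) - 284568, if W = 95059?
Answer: -1812495011041393/6369264200 + 12*I*sqrt(2) ≈ -2.8457e+5 + 16.971*I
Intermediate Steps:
k(Q, S) = -2 + 12*I*sqrt(2) (k(Q, S) = -2 + sqrt(-72 - 216) = -2 + sqrt(-288) = -2 + 12*I*sqrt(2))
G = 6502352607/6369264200 (G = 40519/(-168946) + 95059/75400 = 40519*(-1/168946) + 95059*(1/75400) = -40519/168946 + 95059/75400 = 6502352607/6369264200 ≈ 1.0209)
(G + k(270, -132)) - 284568 = (6502352607/6369264200 + (-2 + 12*I*sqrt(2))) - 284568 = (-6236175793/6369264200 + 12*I*sqrt(2)) - 284568 = -1812495011041393/6369264200 + 12*I*sqrt(2)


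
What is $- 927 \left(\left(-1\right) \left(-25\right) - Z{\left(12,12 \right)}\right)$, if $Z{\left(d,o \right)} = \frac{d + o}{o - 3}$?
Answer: $-20703$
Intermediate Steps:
$Z{\left(d,o \right)} = \frac{d + o}{-3 + o}$
$- 927 \left(\left(-1\right) \left(-25\right) - Z{\left(12,12 \right)}\right) = - 927 \left(\left(-1\right) \left(-25\right) - \frac{12 + 12}{-3 + 12}\right) = - 927 \left(25 - \frac{1}{9} \cdot 24\right) = - 927 \left(25 - \frac{8}{3}\right) = \left(-927\right) \frac{67}{3} = -20703$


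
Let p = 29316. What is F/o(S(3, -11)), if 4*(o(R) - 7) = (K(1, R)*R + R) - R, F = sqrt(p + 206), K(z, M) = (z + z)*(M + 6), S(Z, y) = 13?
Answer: 2*sqrt(29522)/261 ≈ 1.3166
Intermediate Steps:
K(z, M) = 2*z*(6 + M) (K(z, M) = (2*z)*(6 + M) = 2*z*(6 + M))
F = sqrt(29522) (F = sqrt(29316 + 206) = sqrt(29522) ≈ 171.82)
o(R) = 7 + R*(12 + 2*R)/4 (o(R) = 7 + (((2*1*(6 + R))*R + R) - R)/4 = 7 + (((12 + 2*R)*R + R) - R)/4 = 7 + ((R*(12 + 2*R) + R) - R)/4 = 7 + ((R + R*(12 + 2*R)) - R)/4 = 7 + (R*(12 + 2*R))/4 = 7 + R*(12 + 2*R)/4)
F/o(S(3, -11)) = sqrt(29522)/(7 + (1/2)*13*(6 + 13)) = sqrt(29522)/(7 + (1/2)*13*19) = sqrt(29522)/(7 + 247/2) = sqrt(29522)/(261/2) = sqrt(29522)*(2/261) = 2*sqrt(29522)/261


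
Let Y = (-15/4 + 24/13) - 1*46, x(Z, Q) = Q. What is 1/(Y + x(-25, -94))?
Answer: -52/7379 ≈ -0.0070470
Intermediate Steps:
Y = -2491/52 (Y = (-15*¼ + 24*(1/13)) - 46 = (-15/4 + 24/13) - 46 = -99/52 - 46 = -2491/52 ≈ -47.904)
1/(Y + x(-25, -94)) = 1/(-2491/52 - 94) = 1/(-7379/52) = -52/7379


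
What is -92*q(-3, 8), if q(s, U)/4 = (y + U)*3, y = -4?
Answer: -4416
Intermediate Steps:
q(s, U) = -48 + 12*U (q(s, U) = 4*((-4 + U)*3) = 4*(-12 + 3*U) = -48 + 12*U)
-92*q(-3, 8) = -92*(-48 + 12*8) = -92*(-48 + 96) = -92*48 = -4416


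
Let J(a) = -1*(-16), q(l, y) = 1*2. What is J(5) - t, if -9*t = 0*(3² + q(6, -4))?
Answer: 16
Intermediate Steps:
q(l, y) = 2
J(a) = 16
t = 0 (t = -0*(3² + 2) = -0*(9 + 2) = -0*11 = -⅑*0 = 0)
J(5) - t = 16 - 1*0 = 16 + 0 = 16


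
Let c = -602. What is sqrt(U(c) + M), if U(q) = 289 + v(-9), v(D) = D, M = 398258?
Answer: 3*sqrt(44282) ≈ 631.30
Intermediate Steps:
U(q) = 280 (U(q) = 289 - 9 = 280)
sqrt(U(c) + M) = sqrt(280 + 398258) = sqrt(398538) = 3*sqrt(44282)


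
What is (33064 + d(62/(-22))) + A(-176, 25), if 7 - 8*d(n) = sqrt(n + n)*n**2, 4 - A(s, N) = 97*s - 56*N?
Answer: 412327/8 - 961*I*sqrt(682)/10648 ≈ 51541.0 - 2.3569*I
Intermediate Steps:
A(s, N) = 4 - 97*s + 56*N (A(s, N) = 4 - (97*s - 56*N) = 4 - (-56*N + 97*s) = 4 + (-97*s + 56*N) = 4 - 97*s + 56*N)
d(n) = 7/8 - sqrt(2)*n**(5/2)/8 (d(n) = 7/8 - sqrt(n + n)*n**2/8 = 7/8 - sqrt(2*n)*n**2/8 = 7/8 - sqrt(2)*sqrt(n)*n**2/8 = 7/8 - sqrt(2)*n**(5/2)/8)
(33064 + d(62/(-22))) + A(-176, 25) = (33064 + (7/8 - sqrt(2)*(62/(-22))**(5/2)/8)) + (4 - 97*(-176) + 56*25) = (33064 + (7/8 - sqrt(2)*(62*(-1/22))**(5/2)/8)) + (4 + 17072 + 1400) = (33064 + (7/8 - sqrt(2)*(-31/11)**(5/2)/8)) + 18476 = (33064 + (7/8 - sqrt(2)*961*I*sqrt(341)/1331/8)) + 18476 = (33064 + (7/8 - 961*I*sqrt(682)/10648)) + 18476 = (264519/8 - 961*I*sqrt(682)/10648) + 18476 = 412327/8 - 961*I*sqrt(682)/10648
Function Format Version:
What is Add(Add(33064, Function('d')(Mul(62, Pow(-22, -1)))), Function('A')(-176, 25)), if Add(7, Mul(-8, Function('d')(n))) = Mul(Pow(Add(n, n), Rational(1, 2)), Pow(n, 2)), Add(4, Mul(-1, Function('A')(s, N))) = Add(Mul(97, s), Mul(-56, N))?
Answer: Add(Rational(412327, 8), Mul(Rational(-961, 10648), I, Pow(682, Rational(1, 2)))) ≈ Add(51541., Mul(-2.3569, I))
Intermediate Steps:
Function('A')(s, N) = Add(4, Mul(-97, s), Mul(56, N)) (Function('A')(s, N) = Add(4, Mul(-1, Add(Mul(97, s), Mul(-56, N)))) = Add(4, Mul(-1, Add(Mul(-56, N), Mul(97, s)))) = Add(4, Add(Mul(-97, s), Mul(56, N))) = Add(4, Mul(-97, s), Mul(56, N)))
Function('d')(n) = Add(Rational(7, 8), Mul(Rational(-1, 8), Pow(2, Rational(1, 2)), Pow(n, Rational(5, 2)))) (Function('d')(n) = Add(Rational(7, 8), Mul(Rational(-1, 8), Mul(Pow(Add(n, n), Rational(1, 2)), Pow(n, 2)))) = Add(Rational(7, 8), Mul(Rational(-1, 8), Mul(Pow(Mul(2, n), Rational(1, 2)), Pow(n, 2)))) = Add(Rational(7, 8), Mul(Rational(-1, 8), Mul(Mul(Pow(2, Rational(1, 2)), Pow(n, Rational(1, 2))), Pow(n, 2)))) = Add(Rational(7, 8), Mul(Rational(-1, 8), Mul(Pow(2, Rational(1, 2)), Pow(n, Rational(5, 2))))) = Add(Rational(7, 8), Mul(Rational(-1, 8), Pow(2, Rational(1, 2)), Pow(n, Rational(5, 2)))))
Add(Add(33064, Function('d')(Mul(62, Pow(-22, -1)))), Function('A')(-176, 25)) = Add(Add(33064, Add(Rational(7, 8), Mul(Rational(-1, 8), Pow(2, Rational(1, 2)), Pow(Mul(62, Pow(-22, -1)), Rational(5, 2))))), Add(4, Mul(-97, -176), Mul(56, 25))) = Add(Add(33064, Add(Rational(7, 8), Mul(Rational(-1, 8), Pow(2, Rational(1, 2)), Pow(Mul(62, Rational(-1, 22)), Rational(5, 2))))), Add(4, 17072, 1400)) = Add(Add(33064, Add(Rational(7, 8), Mul(Rational(-1, 8), Pow(2, Rational(1, 2)), Pow(Rational(-31, 11), Rational(5, 2))))), 18476) = Add(Add(33064, Add(Rational(7, 8), Mul(Rational(-1, 8), Pow(2, Rational(1, 2)), Mul(Rational(961, 1331), I, Pow(341, Rational(1, 2)))))), 18476) = Add(Add(33064, Add(Rational(7, 8), Mul(Rational(-961, 10648), I, Pow(682, Rational(1, 2))))), 18476) = Add(Add(Rational(264519, 8), Mul(Rational(-961, 10648), I, Pow(682, Rational(1, 2)))), 18476) = Add(Rational(412327, 8), Mul(Rational(-961, 10648), I, Pow(682, Rational(1, 2))))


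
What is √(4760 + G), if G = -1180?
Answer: 2*√895 ≈ 59.833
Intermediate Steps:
√(4760 + G) = √(4760 - 1180) = √3580 = 2*√895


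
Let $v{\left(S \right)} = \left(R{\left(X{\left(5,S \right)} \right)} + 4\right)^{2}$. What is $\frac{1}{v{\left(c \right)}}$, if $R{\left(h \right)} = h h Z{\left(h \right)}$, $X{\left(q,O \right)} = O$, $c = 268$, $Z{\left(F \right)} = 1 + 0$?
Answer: $\frac{1}{5159261584} \approx 1.9383 \cdot 10^{-10}$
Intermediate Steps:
$Z{\left(F \right)} = 1$
$R{\left(h \right)} = h^{2}$ ($R{\left(h \right)} = h h 1 = h^{2} \cdot 1 = h^{2}$)
$v{\left(S \right)} = \left(4 + S^{2}\right)^{2}$ ($v{\left(S \right)} = \left(S^{2} + 4\right)^{2} = \left(4 + S^{2}\right)^{2}$)
$\frac{1}{v{\left(c \right)}} = \frac{1}{\left(4 + 268^{2}\right)^{2}} = \frac{1}{\left(4 + 71824\right)^{2}} = \frac{1}{71828^{2}} = \frac{1}{5159261584}$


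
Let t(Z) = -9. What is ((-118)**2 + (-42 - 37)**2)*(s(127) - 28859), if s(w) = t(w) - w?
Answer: -584684175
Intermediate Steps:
s(w) = -9 - w
((-118)**2 + (-42 - 37)**2)*(s(127) - 28859) = ((-118)**2 + (-42 - 37)**2)*((-9 - 1*127) - 28859) = (13924 + (-79)**2)*((-9 - 127) - 28859) = (13924 + 6241)*(-136 - 28859) = 20165*(-28995) = -584684175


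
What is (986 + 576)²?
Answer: 2439844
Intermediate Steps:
(986 + 576)² = 1562² = 2439844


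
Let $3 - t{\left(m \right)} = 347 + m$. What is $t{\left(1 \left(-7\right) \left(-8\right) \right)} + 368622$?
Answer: $368222$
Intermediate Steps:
$t{\left(m \right)} = -344 - m$ ($t{\left(m \right)} = 3 - \left(347 + m\right) = -344 - m$)
$t{\left(1 \left(-7\right) \left(-8\right) \right)} + 368622 = \left(-344 - 1 \left(-7\right) \left(-8\right)\right) + 368622 = \left(-344 - \left(-7\right) \left(-8\right)\right) + 368622 = \left(-344 - 56\right) + 368622 = -400 + 368622 = 368222$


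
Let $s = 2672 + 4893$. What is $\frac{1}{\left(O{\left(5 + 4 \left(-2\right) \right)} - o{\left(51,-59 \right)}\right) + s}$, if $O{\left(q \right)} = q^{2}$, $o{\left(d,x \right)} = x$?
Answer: $\frac{1}{7633} \approx 0.00013101$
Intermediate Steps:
$s = 7565$
$\frac{1}{\left(O{\left(5 + 4 \left(-2\right) \right)} - o{\left(51,-59 \right)}\right) + s} = \frac{1}{\left(\left(5 + 4 \left(-2\right)\right)^{2} - -59\right) + 7565} = \frac{1}{\left(\left(5 - 8\right)^{2} + 59\right) + 7565} = \frac{1}{\left(\left(-3\right)^{2} + 59\right) + 7565} = \frac{1}{\left(9 + 59\right) + 7565} = \frac{1}{68 + 7565} = \frac{1}{7633}$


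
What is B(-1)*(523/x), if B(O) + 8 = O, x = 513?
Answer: -523/57 ≈ -9.1754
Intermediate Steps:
B(O) = -8 + O
B(-1)*(523/x) = (-8 - 1)*(523/513) = -4707/513 = -9*523/513 = -523/57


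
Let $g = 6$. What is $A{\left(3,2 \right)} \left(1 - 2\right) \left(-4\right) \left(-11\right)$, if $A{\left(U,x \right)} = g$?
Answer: $-264$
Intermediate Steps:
$A{\left(U,x \right)} = 6$
$A{\left(3,2 \right)} \left(1 - 2\right) \left(-4\right) \left(-11\right) = 6 \left(1 - 2\right) \left(-4\right) \left(-11\right) = 6 \left(\left(-1\right) \left(-4\right)\right) \left(-11\right) = 6 \cdot 4 \left(-11\right) = 24 \left(-11\right) = -264$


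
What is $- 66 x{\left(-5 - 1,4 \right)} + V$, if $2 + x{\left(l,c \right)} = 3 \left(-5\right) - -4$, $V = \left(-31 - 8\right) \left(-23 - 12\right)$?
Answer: $2223$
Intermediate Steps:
$V = 1365$ ($V = \left(-39\right) \left(-35\right) = 1365$)
$x{\left(l,c \right)} = -13$ ($x{\left(l,c \right)} = -2 + \left(3 \left(-5\right) - -4\right) = -2 + \left(-15 + 4\right) = -2 - 11 = -13$)
$- 66 x{\left(-5 - 1,4 \right)} + V = \left(-66\right) \left(-13\right) + 1365 = 858 + 1365 = 2223$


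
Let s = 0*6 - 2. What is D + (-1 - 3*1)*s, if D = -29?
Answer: -21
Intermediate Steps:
s = -2 (s = 0 - 2 = -2)
D + (-1 - 3*1)*s = -29 + (-1 - 3*1)*(-2) = -29 + (-1 - 3)*(-2) = -29 - 4*(-2) = -29 + 8 = -21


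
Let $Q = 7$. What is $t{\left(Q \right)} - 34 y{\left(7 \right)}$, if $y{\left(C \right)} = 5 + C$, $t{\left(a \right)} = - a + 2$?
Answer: $-413$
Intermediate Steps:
$t{\left(a \right)} = 2 - a$
$t{\left(Q \right)} - 34 y{\left(7 \right)} = \left(2 - 7\right) - 34 \left(5 + 7\right) = \left(2 - 7\right) - 408 = -5 - 408 = -413$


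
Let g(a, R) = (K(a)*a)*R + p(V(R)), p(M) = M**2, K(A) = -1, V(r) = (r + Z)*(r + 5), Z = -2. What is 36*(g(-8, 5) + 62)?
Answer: 36072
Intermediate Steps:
V(r) = (-2 + r)*(5 + r) (V(r) = (r - 2)*(r + 5) = (-2 + r)*(5 + r))
g(a, R) = (-10 + R**2 + 3*R)**2 - R*a (g(a, R) = (-a)*R + (-10 + R**2 + 3*R)**2 = -R*a + (-10 + R**2 + 3*R)**2 = (-10 + R**2 + 3*R)**2 - R*a)
36*(g(-8, 5) + 62) = 36*(((-10 + 5**2 + 3*5)**2 - 1*5*(-8)) + 62) = 36*(((-10 + 25 + 15)**2 + 40) + 62) = 36*((30**2 + 40) + 62) = 36*((900 + 40) + 62) = 36*(940 + 62) = 36*1002 = 36072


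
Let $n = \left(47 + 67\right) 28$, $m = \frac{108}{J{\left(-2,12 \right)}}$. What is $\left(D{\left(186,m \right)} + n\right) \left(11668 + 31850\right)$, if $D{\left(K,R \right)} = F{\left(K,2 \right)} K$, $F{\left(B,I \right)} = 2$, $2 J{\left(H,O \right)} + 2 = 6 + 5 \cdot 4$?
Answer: $155098152$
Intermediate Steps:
$J{\left(H,O \right)} = 12$ ($J{\left(H,O \right)} = -1 + \frac{6 + 5 \cdot 4}{2} = -1 + \frac{6 + 20}{2} = -1 + \frac{1}{2} \cdot 26 = -1 + 13 = 12$)
$m = 9$ ($m = \frac{108}{12} = 108 \cdot \frac{1}{12} = 9$)
$n = 3192$ ($n = 114 \cdot 28 = 3192$)
$D{\left(K,R \right)} = 2 K$
$\left(D{\left(186,m \right)} + n\right) \left(11668 + 31850\right) = \left(2 \cdot 186 + 3192\right) \left(11668 + 31850\right) = \left(372 + 3192\right) 43518 = 3564 \cdot 43518 = 155098152$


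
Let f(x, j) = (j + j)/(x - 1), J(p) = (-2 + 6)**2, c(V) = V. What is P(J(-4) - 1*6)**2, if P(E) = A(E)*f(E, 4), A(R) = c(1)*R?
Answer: 6400/81 ≈ 79.012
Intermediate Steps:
A(R) = R (A(R) = 1*R = R)
J(p) = 16 (J(p) = 4**2 = 16)
f(x, j) = 2*j/(-1 + x) (f(x, j) = (2*j)/(-1 + x) = 2*j/(-1 + x))
P(E) = 8*E/(-1 + E) (P(E) = E*(2*4/(-1 + E)) = E*(8/(-1 + E)) = 8*E/(-1 + E))
P(J(-4) - 1*6)**2 = (8*(16 - 1*6)/(-1 + (16 - 1*6)))**2 = (8*(16 - 6)/(-1 + (16 - 6)))**2 = (8*10/(-1 + 10))**2 = (8*10/9)**2 = (8*10*(1/9))**2 = (80/9)**2 = 6400/81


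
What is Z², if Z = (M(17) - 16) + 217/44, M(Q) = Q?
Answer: 68121/1936 ≈ 35.186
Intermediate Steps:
Z = 261/44 (Z = (17 - 16) + 217/44 = 1 + 217*(1/44) = 1 + 217/44 = 261/44 ≈ 5.9318)
Z² = (261/44)² = 68121/1936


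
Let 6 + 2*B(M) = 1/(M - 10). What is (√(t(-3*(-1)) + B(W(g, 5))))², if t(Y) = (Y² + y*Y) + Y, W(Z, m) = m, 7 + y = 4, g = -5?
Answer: -⅒ ≈ -0.10000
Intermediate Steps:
y = -3 (y = -7 + 4 = -3)
t(Y) = Y² - 2*Y (t(Y) = (Y² - 3*Y) + Y = Y² - 2*Y)
B(M) = -3 + 1/(2*(-10 + M)) (B(M) = -3 + 1/(2*(M - 10)) = -3 + 1/(2*(-10 + M)))
(√(t(-3*(-1)) + B(W(g, 5))))² = (√((-3*(-1))*(-2 - 3*(-1)) + (61 - 6*5)/(2*(-10 + 5))))² = (√(3*(-2 + 3) + (½)*(61 - 30)/(-5)))² = (√(3*1 + (½)*(-⅕)*31))² = (√(3 - 31/10))² = (√(-⅒))² = (I*√10/10)² = -⅒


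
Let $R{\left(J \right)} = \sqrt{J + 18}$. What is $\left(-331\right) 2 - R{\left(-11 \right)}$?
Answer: $-662 - \sqrt{7} \approx -664.65$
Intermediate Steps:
$R{\left(J \right)} = \sqrt{18 + J}$
$\left(-331\right) 2 - R{\left(-11 \right)} = \left(-331\right) 2 - \sqrt{18 - 11} = -662 - \sqrt{7}$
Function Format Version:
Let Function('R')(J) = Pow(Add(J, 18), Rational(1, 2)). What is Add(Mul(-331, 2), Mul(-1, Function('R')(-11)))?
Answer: Add(-662, Mul(-1, Pow(7, Rational(1, 2)))) ≈ -664.65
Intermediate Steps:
Function('R')(J) = Pow(Add(18, J), Rational(1, 2))
Add(Mul(-331, 2), Mul(-1, Function('R')(-11))) = Add(Mul(-331, 2), Mul(-1, Pow(Add(18, -11), Rational(1, 2)))) = Add(-662, Mul(-1, Pow(7, Rational(1, 2))))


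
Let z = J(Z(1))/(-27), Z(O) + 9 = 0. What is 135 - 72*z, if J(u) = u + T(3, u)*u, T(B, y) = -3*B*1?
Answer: 327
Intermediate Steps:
Z(O) = -9 (Z(O) = -9 + 0 = -9)
T(B, y) = -3*B
J(u) = -8*u (J(u) = u + (-3*3)*u = u - 9*u = -8*u)
z = -8/3 (z = -8*(-9)/(-27) = 72*(-1/27) = -8/3 ≈ -2.6667)
135 - 72*z = 135 - 72*(-8/3) = 135 + 192 = 327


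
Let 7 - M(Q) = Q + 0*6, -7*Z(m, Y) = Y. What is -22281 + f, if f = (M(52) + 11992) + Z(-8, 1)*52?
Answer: -72390/7 ≈ -10341.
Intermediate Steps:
Z(m, Y) = -Y/7
M(Q) = 7 - Q (M(Q) = 7 - (Q + 0*6) = 7 - (Q + 0) = 7 - Q)
f = 83577/7 (f = ((7 - 1*52) + 11992) - 1/7*1*52 = ((7 - 52) + 11992) - 1/7*52 = (-45 + 11992) - 52/7 = 11947 - 52/7 = 83577/7 ≈ 11940.)
-22281 + f = -22281 + 83577/7 = -72390/7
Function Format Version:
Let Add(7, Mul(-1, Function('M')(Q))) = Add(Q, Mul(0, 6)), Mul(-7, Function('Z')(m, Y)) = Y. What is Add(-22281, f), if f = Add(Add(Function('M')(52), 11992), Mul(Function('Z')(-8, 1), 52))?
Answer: Rational(-72390, 7) ≈ -10341.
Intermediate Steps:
Function('Z')(m, Y) = Mul(Rational(-1, 7), Y)
Function('M')(Q) = Add(7, Mul(-1, Q)) (Function('M')(Q) = Add(7, Mul(-1, Add(Q, Mul(0, 6)))) = Add(7, Mul(-1, Add(Q, 0))) = Add(7, Mul(-1, Q)))
f = Rational(83577, 7) (f = Add(Add(Add(7, Mul(-1, 52)), 11992), Mul(Mul(Rational(-1, 7), 1), 52)) = Add(Add(Add(7, -52), 11992), Mul(Rational(-1, 7), 52)) = Add(Add(-45, 11992), Rational(-52, 7)) = Add(11947, Rational(-52, 7)) = Rational(83577, 7) ≈ 11940.)
Add(-22281, f) = Add(-22281, Rational(83577, 7)) = Rational(-72390, 7)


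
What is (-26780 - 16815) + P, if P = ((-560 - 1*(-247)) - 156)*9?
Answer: -47816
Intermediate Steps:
P = -4221 (P = ((-560 + 247) - 156)*9 = (-313 - 156)*9 = -469*9 = -4221)
(-26780 - 16815) + P = (-26780 - 16815) - 4221 = -43595 - 4221 = -47816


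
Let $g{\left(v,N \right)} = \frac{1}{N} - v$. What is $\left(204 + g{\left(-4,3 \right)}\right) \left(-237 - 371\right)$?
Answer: $- \frac{380000}{3} \approx -1.2667 \cdot 10^{5}$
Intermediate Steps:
$\left(204 + g{\left(-4,3 \right)}\right) \left(-237 - 371\right) = \left(204 + \left(\frac{1}{3} - -4\right)\right) \left(-237 - 371\right) = \left(204 + \left(\frac{1}{3} + 4\right)\right) \left(-608\right) = \left(204 + \frac{13}{3}\right) \left(-608\right) = \frac{625}{3} \left(-608\right) = - \frac{380000}{3}$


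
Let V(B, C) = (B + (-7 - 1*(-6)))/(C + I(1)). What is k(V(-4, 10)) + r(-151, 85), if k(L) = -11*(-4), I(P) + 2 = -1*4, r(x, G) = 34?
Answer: 78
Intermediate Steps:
I(P) = -6 (I(P) = -2 - 1*4 = -2 - 4 = -6)
V(B, C) = (-1 + B)/(-6 + C) (V(B, C) = (B + (-7 - 1*(-6)))/(C - 6) = (B + (-7 + 6))/(-6 + C) = (B - 1)/(-6 + C) = (-1 + B)/(-6 + C))
k(L) = 44
k(V(-4, 10)) + r(-151, 85) = 44 + 34 = 78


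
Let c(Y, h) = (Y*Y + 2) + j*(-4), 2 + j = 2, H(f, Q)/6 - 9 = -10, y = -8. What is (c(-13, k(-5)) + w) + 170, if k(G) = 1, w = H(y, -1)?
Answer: 335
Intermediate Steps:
H(f, Q) = -6 (H(f, Q) = 54 + 6*(-10) = 54 - 60 = -6)
w = -6
j = 0 (j = -2 + 2 = 0)
c(Y, h) = 2 + Y**2 (c(Y, h) = (Y*Y + 2) + 0*(-4) = (Y**2 + 2) + 0 = (2 + Y**2) + 0 = 2 + Y**2)
(c(-13, k(-5)) + w) + 170 = ((2 + (-13)**2) - 6) + 170 = ((2 + 169) - 6) + 170 = (171 - 6) + 170 = 165 + 170 = 335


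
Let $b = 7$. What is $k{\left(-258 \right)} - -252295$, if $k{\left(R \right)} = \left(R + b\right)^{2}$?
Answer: $315296$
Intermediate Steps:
$k{\left(R \right)} = \left(7 + R\right)^{2}$ ($k{\left(R \right)} = \left(R + 7\right)^{2} = \left(7 + R\right)^{2}$)
$k{\left(-258 \right)} - -252295 = \left(7 - 258\right)^{2} - -252295 = \left(-251\right)^{2} + 252295 = 63001 + 252295 = 315296$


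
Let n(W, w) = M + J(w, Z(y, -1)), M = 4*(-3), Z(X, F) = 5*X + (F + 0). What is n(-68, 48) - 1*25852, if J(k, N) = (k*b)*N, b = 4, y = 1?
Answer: -25096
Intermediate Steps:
Z(X, F) = F + 5*X (Z(X, F) = 5*X + F = F + 5*X)
J(k, N) = 4*N*k (J(k, N) = (k*4)*N = (4*k)*N = 4*N*k)
M = -12
n(W, w) = -12 + 16*w (n(W, w) = -12 + 4*(-1 + 5*1)*w = -12 + 4*(-1 + 5)*w = -12 + 4*4*w = -12 + 16*w)
n(-68, 48) - 1*25852 = (-12 + 16*48) - 1*25852 = (-12 + 768) - 25852 = 756 - 25852 = -25096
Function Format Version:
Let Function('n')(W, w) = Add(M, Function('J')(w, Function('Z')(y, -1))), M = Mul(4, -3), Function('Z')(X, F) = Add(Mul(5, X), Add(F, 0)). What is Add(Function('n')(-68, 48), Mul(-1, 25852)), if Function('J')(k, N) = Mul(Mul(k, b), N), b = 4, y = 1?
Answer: -25096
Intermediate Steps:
Function('Z')(X, F) = Add(F, Mul(5, X)) (Function('Z')(X, F) = Add(Mul(5, X), F) = Add(F, Mul(5, X)))
Function('J')(k, N) = Mul(4, N, k) (Function('J')(k, N) = Mul(Mul(k, 4), N) = Mul(Mul(4, k), N) = Mul(4, N, k))
M = -12
Function('n')(W, w) = Add(-12, Mul(16, w)) (Function('n')(W, w) = Add(-12, Mul(4, Add(-1, Mul(5, 1)), w)) = Add(-12, Mul(4, Add(-1, 5), w)) = Add(-12, Mul(4, 4, w)) = Add(-12, Mul(16, w)))
Add(Function('n')(-68, 48), Mul(-1, 25852)) = Add(Add(-12, Mul(16, 48)), Mul(-1, 25852)) = Add(Add(-12, 768), -25852) = Add(756, -25852) = -25096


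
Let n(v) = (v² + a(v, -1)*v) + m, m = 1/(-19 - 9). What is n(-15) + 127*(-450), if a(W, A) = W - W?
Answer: -1593901/28 ≈ -56925.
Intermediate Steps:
a(W, A) = 0
m = -1/28 (m = 1/(-28) = -1/28 ≈ -0.035714)
n(v) = -1/28 + v² (n(v) = (v² + 0*v) - 1/28 = (v² + 0) - 1/28 = v² - 1/28 = -1/28 + v²)
n(-15) + 127*(-450) = (-1/28 + (-15)²) + 127*(-450) = (-1/28 + 225) - 57150 = 6299/28 - 57150 = -1593901/28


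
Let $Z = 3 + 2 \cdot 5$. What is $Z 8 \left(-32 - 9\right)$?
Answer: $-4264$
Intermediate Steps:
$Z = 13$ ($Z = 3 + 10 = 13$)
$Z 8 \left(-32 - 9\right) = 13 \cdot 8 \left(-32 - 9\right) = 104 \left(-32 - 9\right) = 104 \left(-41\right) = -4264$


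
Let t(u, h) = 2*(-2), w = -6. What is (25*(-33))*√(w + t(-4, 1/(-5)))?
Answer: -825*I*√10 ≈ -2608.9*I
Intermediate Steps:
t(u, h) = -4
(25*(-33))*√(w + t(-4, 1/(-5))) = (25*(-33))*√(-6 - 4) = -825*I*√10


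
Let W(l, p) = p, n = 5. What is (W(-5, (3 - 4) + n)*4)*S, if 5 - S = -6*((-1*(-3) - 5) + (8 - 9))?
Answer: -208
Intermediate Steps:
S = -13 (S = 5 - (-6)*((-1*(-3) - 5) + (8 - 9)) = 5 - (-6)*((3 - 5) - 1) = 5 - (-6)*(-2 - 1) = 5 - (-6)*(-3) = 5 - 1*18 = 5 - 18 = -13)
(W(-5, (3 - 4) + n)*4)*S = (((3 - 4) + 5)*4)*(-13) = ((-1 + 5)*4)*(-13) = (4*4)*(-13) = 16*(-13) = -208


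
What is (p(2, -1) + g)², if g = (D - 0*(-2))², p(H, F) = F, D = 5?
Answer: 576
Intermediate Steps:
g = 25 (g = (5 - 0*(-2))² = (5 - 1*0)² = (5 + 0)² = 5² = 25)
(p(2, -1) + g)² = (-1 + 25)² = 24² = 576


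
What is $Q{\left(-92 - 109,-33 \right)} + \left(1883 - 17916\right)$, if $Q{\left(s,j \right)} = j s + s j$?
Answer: $-2767$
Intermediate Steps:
$Q{\left(s,j \right)} = 2 j s$ ($Q{\left(s,j \right)} = j s + j s = 2 j s$)
$Q{\left(-92 - 109,-33 \right)} + \left(1883 - 17916\right) = 2 \left(-33\right) \left(-92 - 109\right) + \left(1883 - 17916\right) = 2 \left(-33\right) \left(-201\right) - 16033 = 13266 - 16033 = -2767$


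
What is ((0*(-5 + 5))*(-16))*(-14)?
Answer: 0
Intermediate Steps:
((0*(-5 + 5))*(-16))*(-14) = ((0*0)*(-16))*(-14) = (0*(-16))*(-14) = 0*(-14) = 0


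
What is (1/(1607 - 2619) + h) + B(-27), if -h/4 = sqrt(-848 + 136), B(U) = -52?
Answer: -52625/1012 - 8*I*sqrt(178) ≈ -52.001 - 106.73*I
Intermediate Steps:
h = -8*I*sqrt(178) (h = -4*sqrt(-848 + 136) = -8*I*sqrt(178) ≈ -106.73*I)
(1/(1607 - 2619) + h) + B(-27) = (1/(1607 - 2619) - 8*I*sqrt(178)) - 52 = (1/(-1012) - 8*I*sqrt(178)) - 52 = (-1/1012 - 8*I*sqrt(178)) - 52 = -52625/1012 - 8*I*sqrt(178)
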